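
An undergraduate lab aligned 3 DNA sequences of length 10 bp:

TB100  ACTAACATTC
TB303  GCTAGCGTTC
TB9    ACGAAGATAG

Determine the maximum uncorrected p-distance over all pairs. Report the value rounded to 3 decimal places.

0.700

Pairwise Hamming distances:
  TB100 vs TB303: 3
  TB100 vs TB9: 4
  TB303 vs TB9: 7
The largest is 7 mismatches, between TB303 and TB9; p = 7/10 = 0.700.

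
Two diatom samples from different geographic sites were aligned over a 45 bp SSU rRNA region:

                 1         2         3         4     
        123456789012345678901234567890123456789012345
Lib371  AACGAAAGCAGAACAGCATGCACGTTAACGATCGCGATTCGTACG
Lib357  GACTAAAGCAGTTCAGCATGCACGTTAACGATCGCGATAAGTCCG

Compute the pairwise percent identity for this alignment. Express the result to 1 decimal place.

Mismatches occur at site 1 (A→G), site 4 (G→T), site 12 (A→T), site 13 (A→T), site 39 (T→A), site 40 (C→A), site 43 (A→C).
38 of the 45 sites match, so the percent identity is 38/45 × 100 = 84.4%.

84.4%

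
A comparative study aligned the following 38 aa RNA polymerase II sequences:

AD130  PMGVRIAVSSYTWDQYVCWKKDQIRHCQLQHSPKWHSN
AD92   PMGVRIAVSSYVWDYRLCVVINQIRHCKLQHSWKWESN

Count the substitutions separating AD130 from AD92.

Differing sites — 12:T/V; 15:Q/Y; 16:Y/R; 17:V/L; 19:W/V; 20:K/V; 21:K/I; 22:D/N; 28:Q/K; 33:P/W; 36:H/E.
That gives 11 mismatches out of 38 aligned sites, so the Hamming distance is 11.

11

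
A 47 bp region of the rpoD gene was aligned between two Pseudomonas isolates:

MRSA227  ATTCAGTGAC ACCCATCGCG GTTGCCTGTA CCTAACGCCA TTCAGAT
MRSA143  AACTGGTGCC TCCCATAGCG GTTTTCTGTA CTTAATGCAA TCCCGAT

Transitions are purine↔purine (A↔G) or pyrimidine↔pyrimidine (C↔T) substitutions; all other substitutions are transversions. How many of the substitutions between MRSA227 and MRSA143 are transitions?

7

The sequences differ at positions 2 (T/A, transversion), 3 (T/C, transition), 4 (C/T, transition), 5 (A/G, transition), 9 (A/C, transversion), 11 (A/T, transversion), 17 (C/A, transversion), 24 (G/T, transversion), 25 (C/T, transition), 32 (C/T, transition), 36 (C/T, transition), 39 (C/A, transversion), 42 (T/C, transition), 44 (A/C, transversion).
Of the 14 differences, 7 transitions and 7 transversions, so the answer is 7.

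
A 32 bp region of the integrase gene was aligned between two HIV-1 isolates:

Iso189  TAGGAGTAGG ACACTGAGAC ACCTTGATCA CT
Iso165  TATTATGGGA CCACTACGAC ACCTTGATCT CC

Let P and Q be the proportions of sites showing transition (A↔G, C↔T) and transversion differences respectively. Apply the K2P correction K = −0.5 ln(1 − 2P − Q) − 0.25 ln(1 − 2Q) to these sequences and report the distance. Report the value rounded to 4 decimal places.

The sequences differ at positions 3 (G/T, transversion), 4 (G/T, transversion), 6 (G/T, transversion), 7 (T/G, transversion), 8 (A/G, transition), 10 (G/A, transition), 11 (A/C, transversion), 16 (G/A, transition), 17 (A/C, transversion), 30 (A/T, transversion), 32 (T/C, transition).
Of the 11 differences, 4 transitions and 7 transversions over 32 sites: P = 4/32 = 0.125000, Q = 7/32 = 0.218750.
d = −0.5·ln(0.531250) − 0.25·ln(0.562500) = −0.5·(-0.632523) − 0.25·(-0.575364) = 0.4601.

0.4601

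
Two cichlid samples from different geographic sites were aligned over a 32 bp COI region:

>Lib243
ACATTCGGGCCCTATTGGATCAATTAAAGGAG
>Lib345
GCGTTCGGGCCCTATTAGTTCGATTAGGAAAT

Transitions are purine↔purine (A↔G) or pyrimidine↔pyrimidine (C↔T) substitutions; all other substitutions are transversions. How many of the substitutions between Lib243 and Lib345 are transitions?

The sequences differ at positions 1 (A/G, transition), 3 (A/G, transition), 17 (G/A, transition), 19 (A/T, transversion), 22 (A/G, transition), 27 (A/G, transition), 28 (A/G, transition), 29 (G/A, transition), 30 (G/A, transition), 32 (G/T, transversion).
Of the 10 differences, 8 transitions and 2 transversions, so the answer is 8.

8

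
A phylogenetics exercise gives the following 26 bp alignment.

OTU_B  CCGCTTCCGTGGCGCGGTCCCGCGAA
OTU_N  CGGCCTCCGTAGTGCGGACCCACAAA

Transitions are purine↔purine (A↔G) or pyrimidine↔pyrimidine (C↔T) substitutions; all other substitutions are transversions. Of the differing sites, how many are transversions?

Mismatches occur at site 2 (C↔G, transversion), site 5 (T↔C, transition), site 11 (G↔A, transition), site 13 (C↔T, transition), site 18 (T↔A, transversion), site 22 (G↔A, transition), site 24 (G↔A, transition).
Of the 7 differences, 5 transitions and 2 transversions, so the answer is 2.

2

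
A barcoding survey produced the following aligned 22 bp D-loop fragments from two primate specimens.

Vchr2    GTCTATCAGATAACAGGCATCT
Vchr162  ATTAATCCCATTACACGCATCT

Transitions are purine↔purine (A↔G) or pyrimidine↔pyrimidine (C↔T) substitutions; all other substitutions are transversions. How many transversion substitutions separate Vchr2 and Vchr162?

The sequences differ at positions 1 (G/A, transition), 3 (C/T, transition), 4 (T/A, transversion), 8 (A/C, transversion), 9 (G/C, transversion), 12 (A/T, transversion), 16 (G/C, transversion).
Of the 7 differences, 2 transitions and 5 transversions, so the answer is 5.

5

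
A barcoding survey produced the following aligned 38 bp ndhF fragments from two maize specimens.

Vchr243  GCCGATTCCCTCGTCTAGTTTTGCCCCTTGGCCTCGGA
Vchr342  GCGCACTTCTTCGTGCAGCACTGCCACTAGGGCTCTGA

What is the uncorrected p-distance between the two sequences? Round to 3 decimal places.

Differing sites — 3:C/G; 4:G/C; 6:T/C; 8:C/T; 10:C/T; 15:C/G; 16:T/C; 19:T/C; 20:T/A; 21:T/C; 26:C/A; 29:T/A; 32:C/G; 36:G/T.
There are 14 differences over 38 sites, so p = 14/38 = 0.368.

0.368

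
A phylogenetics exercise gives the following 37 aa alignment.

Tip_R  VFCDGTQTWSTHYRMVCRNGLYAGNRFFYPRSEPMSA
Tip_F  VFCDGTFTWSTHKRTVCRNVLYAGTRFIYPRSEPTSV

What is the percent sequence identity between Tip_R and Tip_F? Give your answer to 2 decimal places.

78.38%

The sequences differ at positions 7 (Q/F), 13 (Y/K), 15 (M/T), 20 (G/V), 25 (N/T), 28 (F/I), 35 (M/T), 37 (A/V).
29 of the 37 sites match, so the percent identity is 29/37 × 100 = 78.38%.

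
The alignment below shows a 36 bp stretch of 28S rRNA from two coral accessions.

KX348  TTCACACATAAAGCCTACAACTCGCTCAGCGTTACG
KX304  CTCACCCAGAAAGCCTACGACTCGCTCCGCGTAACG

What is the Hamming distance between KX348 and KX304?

6

Mismatches occur at site 1 (T/C), site 6 (A/C), site 9 (T/G), site 19 (A/G), site 28 (A/C), site 33 (T/A).
That gives 6 mismatches out of 36 aligned sites, so the Hamming distance is 6.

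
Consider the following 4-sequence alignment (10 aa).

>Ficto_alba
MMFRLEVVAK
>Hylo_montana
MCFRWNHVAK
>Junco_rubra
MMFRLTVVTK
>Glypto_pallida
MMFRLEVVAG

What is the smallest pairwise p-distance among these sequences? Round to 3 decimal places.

Pairwise Hamming distances:
  Ficto_alba vs Hylo_montana: 4
  Ficto_alba vs Junco_rubra: 2
  Ficto_alba vs Glypto_pallida: 1
  Hylo_montana vs Junco_rubra: 5
  Hylo_montana vs Glypto_pallida: 5
  Junco_rubra vs Glypto_pallida: 3
The smallest is 1 mismatch, between Ficto_alba and Glypto_pallida; p = 1/10 = 0.100.

0.100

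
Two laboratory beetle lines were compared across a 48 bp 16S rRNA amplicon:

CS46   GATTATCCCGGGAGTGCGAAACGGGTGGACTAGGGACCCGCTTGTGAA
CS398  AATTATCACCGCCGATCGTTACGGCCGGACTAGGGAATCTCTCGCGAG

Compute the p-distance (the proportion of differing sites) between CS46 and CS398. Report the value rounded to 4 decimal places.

Differing sites — 1:G/A; 8:C/A; 10:G/C; 12:G/C; 13:A/C; 15:T/A; 16:G/T; 19:A/T; 20:A/T; 25:G/C; 26:T/C; 37:C/A; 38:C/T; 40:G/T; 43:T/C; 45:T/C; 48:A/G.
There are 17 differences over 48 sites, so p = 17/48 = 0.3542.

0.3542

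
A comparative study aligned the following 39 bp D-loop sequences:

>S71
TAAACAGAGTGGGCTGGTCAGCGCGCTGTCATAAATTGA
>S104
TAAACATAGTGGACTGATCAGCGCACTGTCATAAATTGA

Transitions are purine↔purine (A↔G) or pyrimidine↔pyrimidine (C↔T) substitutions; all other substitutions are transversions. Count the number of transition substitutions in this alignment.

3

Mismatches occur at site 7 (G→T, transversion), site 13 (G→A, transition), site 17 (G→A, transition), site 25 (G→A, transition).
Of the 4 differences, 3 transitions and 1 transversion, so the answer is 3.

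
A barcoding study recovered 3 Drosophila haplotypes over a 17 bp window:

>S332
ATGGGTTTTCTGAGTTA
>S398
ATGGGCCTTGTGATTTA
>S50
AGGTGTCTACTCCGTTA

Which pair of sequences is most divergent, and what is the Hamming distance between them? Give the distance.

Pairwise Hamming distances:
  S332 vs S398: 4
  S332 vs S50: 6
  S398 vs S50: 8
The largest is 8, between S398 and S50.

8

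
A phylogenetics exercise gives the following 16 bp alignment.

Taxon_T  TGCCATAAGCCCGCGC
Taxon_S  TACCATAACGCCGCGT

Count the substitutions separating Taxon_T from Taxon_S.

4

Mismatches occur at site 2 (G↔A), site 9 (G↔C), site 10 (C↔G), site 16 (C↔T).
That gives 4 mismatches out of 16 aligned sites, so the Hamming distance is 4.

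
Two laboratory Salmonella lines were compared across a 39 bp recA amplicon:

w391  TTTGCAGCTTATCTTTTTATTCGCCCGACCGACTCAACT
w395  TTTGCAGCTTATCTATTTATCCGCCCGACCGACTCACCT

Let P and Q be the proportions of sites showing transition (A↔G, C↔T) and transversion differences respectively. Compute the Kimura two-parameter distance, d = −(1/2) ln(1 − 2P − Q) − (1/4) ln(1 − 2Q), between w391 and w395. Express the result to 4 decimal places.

Mismatches occur at site 15 (T→A, transversion), site 21 (T→C, transition), site 37 (A→C, transversion).
Of the 3 differences, 1 transition and 2 transversions over 39 sites: P = 1/39 = 0.025641, Q = 2/39 = 0.051282.
d = −0.5·ln(0.897436) − 0.25·ln(0.897436) = −0.5·(-0.108213) − 0.25·(-0.108213) = 0.0812.

0.0812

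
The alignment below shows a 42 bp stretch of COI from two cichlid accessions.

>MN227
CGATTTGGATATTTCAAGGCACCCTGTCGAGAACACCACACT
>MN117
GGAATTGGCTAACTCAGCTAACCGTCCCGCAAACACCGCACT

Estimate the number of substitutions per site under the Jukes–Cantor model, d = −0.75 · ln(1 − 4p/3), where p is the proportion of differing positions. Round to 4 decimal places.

Mismatches occur at site 1 (C→G), site 4 (T→A), site 9 (A→C), site 12 (T→A), site 13 (T→C), site 17 (A→G), site 18 (G→C), site 19 (G→T), site 20 (C→A), site 24 (C→G), site 26 (G→C), site 27 (T→C), site 30 (A→C), site 31 (G→A), site 38 (A→G).
p = 15/42 = 0.357143.
d = −0.75 · ln(1 − (4/3)·0.357143) = −0.75 · ln(0.523809) = −0.75 · (-0.646628) = 0.4850.

0.4850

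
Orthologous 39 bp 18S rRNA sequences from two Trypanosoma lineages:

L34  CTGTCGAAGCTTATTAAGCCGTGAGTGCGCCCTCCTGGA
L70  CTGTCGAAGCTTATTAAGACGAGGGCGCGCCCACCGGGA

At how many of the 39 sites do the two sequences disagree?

Differing sites — 19:C/A; 22:T/A; 24:A/G; 26:T/C; 33:T/A; 36:T/G.
That gives 6 mismatches out of 39 aligned sites, so the Hamming distance is 6.

6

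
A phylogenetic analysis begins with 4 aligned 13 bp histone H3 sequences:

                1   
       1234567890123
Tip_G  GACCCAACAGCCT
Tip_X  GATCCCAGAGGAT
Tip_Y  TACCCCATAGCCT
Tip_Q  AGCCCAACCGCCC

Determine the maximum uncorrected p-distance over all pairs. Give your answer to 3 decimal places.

0.692

Pairwise Hamming distances:
  Tip_G vs Tip_X: 5
  Tip_G vs Tip_Y: 3
  Tip_G vs Tip_Q: 4
  Tip_X vs Tip_Y: 5
  Tip_X vs Tip_Q: 9
  Tip_Y vs Tip_Q: 6
The largest is 9 mismatches, between Tip_X and Tip_Q; p = 9/13 = 0.692.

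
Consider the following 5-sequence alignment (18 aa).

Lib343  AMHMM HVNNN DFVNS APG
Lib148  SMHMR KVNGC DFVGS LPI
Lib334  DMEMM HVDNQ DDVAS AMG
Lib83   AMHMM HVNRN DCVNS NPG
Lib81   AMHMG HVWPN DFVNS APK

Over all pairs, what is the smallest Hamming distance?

Pairwise Hamming distances:
  Lib343 vs Lib148: 8
  Lib343 vs Lib334: 7
  Lib343 vs Lib83: 3
  Lib343 vs Lib81: 4
  Lib148 vs Lib334: 12
  Lib148 vs Lib83: 9
  Lib148 vs Lib81: 9
  Lib334 vs Lib83: 9
  Lib334 vs Lib81: 10
  Lib83 vs Lib81: 6
The smallest is 3, between Lib343 and Lib83.

3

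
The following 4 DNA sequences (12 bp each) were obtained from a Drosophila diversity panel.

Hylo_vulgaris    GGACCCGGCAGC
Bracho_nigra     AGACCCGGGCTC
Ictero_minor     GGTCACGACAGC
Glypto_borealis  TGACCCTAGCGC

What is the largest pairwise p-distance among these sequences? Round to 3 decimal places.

0.583

Pairwise Hamming distances:
  Hylo_vulgaris vs Bracho_nigra: 4
  Hylo_vulgaris vs Ictero_minor: 3
  Hylo_vulgaris vs Glypto_borealis: 5
  Bracho_nigra vs Ictero_minor: 7
  Bracho_nigra vs Glypto_borealis: 4
  Ictero_minor vs Glypto_borealis: 6
The largest is 7 mismatches, between Bracho_nigra and Ictero_minor; p = 7/12 = 0.583.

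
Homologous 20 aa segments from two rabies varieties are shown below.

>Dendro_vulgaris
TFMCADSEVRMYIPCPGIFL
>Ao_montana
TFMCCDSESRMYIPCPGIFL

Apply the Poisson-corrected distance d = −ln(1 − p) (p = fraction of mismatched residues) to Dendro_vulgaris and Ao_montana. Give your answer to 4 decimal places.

0.1054

Differing sites — 5:A/C; 9:V/S.
p = 2/20 = 0.100000.
d = −ln(1 − 0.100000) = −ln(0.900000) = 0.1054.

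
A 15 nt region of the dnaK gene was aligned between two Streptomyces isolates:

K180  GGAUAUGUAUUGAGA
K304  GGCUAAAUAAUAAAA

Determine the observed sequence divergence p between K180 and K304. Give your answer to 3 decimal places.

The sequences differ at positions 3 (A/C), 6 (U/A), 7 (G/A), 10 (U/A), 12 (G/A), 14 (G/A).
There are 6 differences over 15 sites, so p = 6/15 = 0.400.

0.400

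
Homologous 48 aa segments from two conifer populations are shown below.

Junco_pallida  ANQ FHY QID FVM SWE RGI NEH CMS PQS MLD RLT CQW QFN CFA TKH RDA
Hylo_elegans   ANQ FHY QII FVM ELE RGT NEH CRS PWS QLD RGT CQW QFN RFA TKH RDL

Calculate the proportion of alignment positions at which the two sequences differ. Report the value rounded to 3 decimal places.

0.208

The sequences differ at positions 9 (D/I), 13 (S/E), 14 (W/L), 18 (I/T), 23 (M/R), 26 (Q/W), 28 (M/Q), 32 (L/G), 40 (C/R), 48 (A/L).
There are 10 differences over 48 sites, so p = 10/48 = 0.208.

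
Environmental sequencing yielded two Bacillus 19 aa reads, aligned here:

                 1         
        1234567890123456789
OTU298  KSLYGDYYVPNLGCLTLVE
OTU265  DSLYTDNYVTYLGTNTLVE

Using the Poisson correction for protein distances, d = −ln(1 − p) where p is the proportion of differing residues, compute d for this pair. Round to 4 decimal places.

Mismatches occur at site 1 (K/D), site 5 (G/T), site 7 (Y/N), site 10 (P/T), site 11 (N/Y), site 14 (C/T), site 15 (L/N).
p = 7/19 = 0.368421.
d = −ln(1 − 0.368421) = −ln(0.631579) = 0.4595.

0.4595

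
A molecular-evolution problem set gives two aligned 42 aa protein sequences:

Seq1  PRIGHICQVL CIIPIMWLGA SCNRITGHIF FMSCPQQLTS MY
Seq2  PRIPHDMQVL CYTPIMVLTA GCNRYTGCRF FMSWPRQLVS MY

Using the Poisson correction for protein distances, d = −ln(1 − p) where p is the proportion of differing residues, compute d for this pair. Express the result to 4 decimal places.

0.4055

The sequences differ at positions 4 (G/P), 6 (I/D), 7 (C/M), 12 (I/Y), 13 (I/T), 17 (W/V), 19 (G/T), 21 (S/G), 25 (I/Y), 28 (H/C), 29 (I/R), 34 (C/W), 36 (Q/R), 39 (T/V).
p = 14/42 = 0.333333.
d = −ln(1 − 0.333333) = −ln(0.666667) = 0.4055.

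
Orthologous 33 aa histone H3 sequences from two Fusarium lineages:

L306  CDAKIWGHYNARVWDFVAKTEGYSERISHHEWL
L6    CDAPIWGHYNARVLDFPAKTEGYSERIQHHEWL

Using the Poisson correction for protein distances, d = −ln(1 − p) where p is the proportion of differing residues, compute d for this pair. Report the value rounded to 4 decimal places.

The sequences differ at positions 4 (K/P), 14 (W/L), 17 (V/P), 28 (S/Q).
p = 4/33 = 0.121212.
d = −ln(1 − 0.121212) = −ln(0.878788) = 0.1292.

0.1292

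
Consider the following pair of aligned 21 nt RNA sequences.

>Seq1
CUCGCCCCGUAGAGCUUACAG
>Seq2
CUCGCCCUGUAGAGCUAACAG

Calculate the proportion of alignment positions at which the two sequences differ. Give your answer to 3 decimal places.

The sequences differ at positions 8 (C/U), 17 (U/A).
There are 2 differences over 21 sites, so p = 2/21 = 0.095.

0.095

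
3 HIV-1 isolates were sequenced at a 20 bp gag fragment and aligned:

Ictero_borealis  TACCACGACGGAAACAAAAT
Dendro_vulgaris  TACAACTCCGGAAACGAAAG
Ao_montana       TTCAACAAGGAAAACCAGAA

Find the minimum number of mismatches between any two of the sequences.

5

Pairwise Hamming distances:
  Ictero_borealis vs Dendro_vulgaris: 5
  Ictero_borealis vs Ao_montana: 8
  Dendro_vulgaris vs Ao_montana: 8
The smallest is 5, between Ictero_borealis and Dendro_vulgaris.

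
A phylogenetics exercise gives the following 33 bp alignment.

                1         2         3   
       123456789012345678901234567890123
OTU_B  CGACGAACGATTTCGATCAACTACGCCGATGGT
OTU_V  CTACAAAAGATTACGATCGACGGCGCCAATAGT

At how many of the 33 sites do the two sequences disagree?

The sequences differ at positions 2 (G/T), 5 (G/A), 8 (C/A), 13 (T/A), 19 (A/G), 22 (T/G), 23 (A/G), 28 (G/A), 31 (G/A).
That gives 9 mismatches out of 33 aligned sites, so the Hamming distance is 9.

9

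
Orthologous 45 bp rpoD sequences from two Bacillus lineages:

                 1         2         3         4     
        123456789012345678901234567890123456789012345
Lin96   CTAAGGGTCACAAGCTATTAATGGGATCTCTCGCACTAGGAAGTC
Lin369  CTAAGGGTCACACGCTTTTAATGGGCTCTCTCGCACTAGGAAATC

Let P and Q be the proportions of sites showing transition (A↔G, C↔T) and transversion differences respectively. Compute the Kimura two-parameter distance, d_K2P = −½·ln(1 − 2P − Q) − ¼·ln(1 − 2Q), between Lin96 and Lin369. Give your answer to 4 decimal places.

The sequences differ at positions 13 (A/C, transversion), 17 (A/T, transversion), 26 (A/C, transversion), 43 (G/A, transition).
Of the 4 differences, 1 transition and 3 transversions over 45 sites: P = 1/45 = 0.022222, Q = 3/45 = 0.066667.
d = −0.5·ln(0.888889) − 0.25·ln(0.866666) = −0.5·(-0.117783) − 0.25·(-0.143102) = 0.0947.

0.0947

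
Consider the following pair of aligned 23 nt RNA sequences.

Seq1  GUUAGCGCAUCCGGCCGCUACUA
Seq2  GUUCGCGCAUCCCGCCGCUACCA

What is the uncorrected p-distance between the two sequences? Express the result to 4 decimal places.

0.1304

Mismatches occur at site 4 (A/C), site 13 (G/C), site 22 (U/C).
There are 3 differences over 23 sites, so p = 3/23 = 0.1304.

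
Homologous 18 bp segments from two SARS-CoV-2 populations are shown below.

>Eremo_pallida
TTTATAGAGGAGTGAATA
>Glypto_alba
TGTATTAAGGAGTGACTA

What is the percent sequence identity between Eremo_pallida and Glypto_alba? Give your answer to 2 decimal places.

77.78%

The sequences differ at positions 2 (T/G), 6 (A/T), 7 (G/A), 16 (A/C).
14 of the 18 sites match, so the percent identity is 14/18 × 100 = 77.78%.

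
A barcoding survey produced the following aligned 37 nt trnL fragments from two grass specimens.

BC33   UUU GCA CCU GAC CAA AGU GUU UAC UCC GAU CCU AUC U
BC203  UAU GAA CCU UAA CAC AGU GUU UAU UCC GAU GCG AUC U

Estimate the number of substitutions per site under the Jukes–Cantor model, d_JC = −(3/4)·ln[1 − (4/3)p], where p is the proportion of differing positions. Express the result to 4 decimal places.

0.2551

The sequences differ at positions 2 (U/A), 5 (C/A), 10 (G/U), 12 (C/A), 15 (A/C), 24 (C/U), 31 (C/G), 33 (U/G).
p = 8/37 = 0.216216.
d = −0.75 · ln(1 − (4/3)·0.216216) = −0.75 · ln(0.711712) = −0.75 · (-0.340082) = 0.2551.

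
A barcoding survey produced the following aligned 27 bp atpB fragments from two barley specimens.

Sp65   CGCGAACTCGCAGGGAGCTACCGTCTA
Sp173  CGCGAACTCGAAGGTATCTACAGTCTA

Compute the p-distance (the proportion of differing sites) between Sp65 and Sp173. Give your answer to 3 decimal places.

Differing sites — 11:C/A; 15:G/T; 17:G/T; 22:C/A.
There are 4 differences over 27 sites, so p = 4/27 = 0.148.

0.148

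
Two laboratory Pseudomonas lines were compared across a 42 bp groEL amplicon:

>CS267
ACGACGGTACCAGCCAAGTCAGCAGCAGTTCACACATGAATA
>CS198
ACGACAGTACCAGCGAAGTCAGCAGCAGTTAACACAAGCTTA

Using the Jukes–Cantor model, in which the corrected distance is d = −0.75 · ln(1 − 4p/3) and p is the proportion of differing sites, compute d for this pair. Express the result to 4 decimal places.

The sequences differ at positions 6 (G/A), 15 (C/G), 31 (C/A), 37 (T/A), 39 (A/C), 40 (A/T).
p = 6/42 = 0.142857.
d = −0.75 · ln(1 − (4/3)·0.142857) = −0.75 · ln(0.809524) = −0.75 · (-0.211309) = 0.1585.

0.1585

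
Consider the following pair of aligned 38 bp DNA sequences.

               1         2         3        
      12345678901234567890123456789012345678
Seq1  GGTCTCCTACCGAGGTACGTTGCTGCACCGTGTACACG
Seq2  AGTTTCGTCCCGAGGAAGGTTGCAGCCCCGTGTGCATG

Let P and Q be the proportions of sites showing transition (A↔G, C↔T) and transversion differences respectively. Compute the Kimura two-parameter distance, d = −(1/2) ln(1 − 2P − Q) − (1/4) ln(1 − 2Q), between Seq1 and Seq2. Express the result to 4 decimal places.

0.3246

Differing sites — 1:G/A (Ti); 4:C/T (Ti); 7:C/G (Tv); 9:A/C (Tv); 16:T/A (Tv); 18:C/G (Tv); 24:T/A (Tv); 27:A/C (Tv); 34:A/G (Ti); 37:C/T (Ti).
Of the 10 differences, 4 transitions and 6 transversions over 38 sites: P = 4/38 = 0.105263, Q = 6/38 = 0.157895.
d = −0.5·ln(0.631579) − 0.25·ln(0.684210) = −0.5·(-0.459532) − 0.25·(-0.379490) = 0.3246.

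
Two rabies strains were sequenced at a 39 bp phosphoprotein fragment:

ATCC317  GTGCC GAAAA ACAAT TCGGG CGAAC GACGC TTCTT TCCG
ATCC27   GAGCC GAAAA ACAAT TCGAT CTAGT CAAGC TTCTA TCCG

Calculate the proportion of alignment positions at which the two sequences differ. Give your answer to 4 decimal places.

The sequences differ at positions 2 (T/A), 19 (G/A), 20 (G/T), 22 (G/T), 24 (A/G), 25 (C/T), 26 (G/C), 28 (C/A), 35 (T/A).
There are 9 differences over 39 sites, so p = 9/39 = 0.2308.

0.2308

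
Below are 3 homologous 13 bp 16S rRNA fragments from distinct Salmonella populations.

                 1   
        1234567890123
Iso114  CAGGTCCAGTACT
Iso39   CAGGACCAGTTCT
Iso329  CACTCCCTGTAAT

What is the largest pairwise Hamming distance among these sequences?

6

Pairwise Hamming distances:
  Iso114 vs Iso39: 2
  Iso114 vs Iso329: 5
  Iso39 vs Iso329: 6
The largest is 6, between Iso39 and Iso329.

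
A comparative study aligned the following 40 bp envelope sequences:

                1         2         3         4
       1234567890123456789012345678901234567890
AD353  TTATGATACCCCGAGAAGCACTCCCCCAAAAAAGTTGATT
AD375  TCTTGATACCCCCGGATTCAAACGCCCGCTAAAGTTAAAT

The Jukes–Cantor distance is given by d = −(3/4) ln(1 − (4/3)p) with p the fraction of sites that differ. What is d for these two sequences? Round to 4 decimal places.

The sequences differ at positions 2 (T/C), 3 (A/T), 13 (G/C), 14 (A/G), 17 (A/T), 18 (G/T), 21 (C/A), 22 (T/A), 24 (C/G), 28 (A/G), 29 (A/C), 30 (A/T), 37 (G/A), 39 (T/A).
p = 14/40 = 0.350000.
d = −0.75 · ln(1 − (4/3)·0.350000) = −0.75 · ln(0.533333) = −0.75 · (-0.628609) = 0.4715.

0.4715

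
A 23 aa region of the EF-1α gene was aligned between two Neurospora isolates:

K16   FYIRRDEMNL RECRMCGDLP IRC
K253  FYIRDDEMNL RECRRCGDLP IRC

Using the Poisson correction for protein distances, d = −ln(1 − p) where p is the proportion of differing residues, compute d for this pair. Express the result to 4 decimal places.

The sequences differ at positions 5 (R/D), 15 (M/R).
p = 2/23 = 0.086957.
d = −ln(1 − 0.086957) = −ln(0.913043) = 0.0910.

0.0910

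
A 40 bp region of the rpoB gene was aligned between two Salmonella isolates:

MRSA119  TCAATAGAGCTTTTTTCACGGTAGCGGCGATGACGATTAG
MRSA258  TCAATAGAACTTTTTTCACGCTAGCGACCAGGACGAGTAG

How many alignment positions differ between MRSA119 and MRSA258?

Differing sites — 9:G/A; 21:G/C; 27:G/A; 29:G/C; 31:T/G; 37:T/G.
That gives 6 mismatches out of 40 aligned sites, so the Hamming distance is 6.

6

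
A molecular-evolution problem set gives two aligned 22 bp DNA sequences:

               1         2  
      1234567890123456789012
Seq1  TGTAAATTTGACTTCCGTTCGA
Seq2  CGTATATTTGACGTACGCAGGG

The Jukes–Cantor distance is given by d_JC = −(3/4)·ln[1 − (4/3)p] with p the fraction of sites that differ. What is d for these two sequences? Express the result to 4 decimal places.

0.4975

The sequences differ at positions 1 (T/C), 5 (A/T), 13 (T/G), 15 (C/A), 18 (T/C), 19 (T/A), 20 (C/G), 22 (A/G).
p = 8/22 = 0.363636.
d = −0.75 · ln(1 − (4/3)·0.363636) = −0.75 · ln(0.515152) = −0.75 · (-0.663293) = 0.4975.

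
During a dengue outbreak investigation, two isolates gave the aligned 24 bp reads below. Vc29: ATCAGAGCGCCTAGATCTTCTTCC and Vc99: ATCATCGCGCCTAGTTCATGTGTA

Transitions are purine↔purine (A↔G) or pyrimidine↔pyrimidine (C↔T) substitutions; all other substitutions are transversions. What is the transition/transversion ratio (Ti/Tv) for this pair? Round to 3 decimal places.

0.143

Differing sites — 5:G/T (Tv); 6:A/C (Tv); 15:A/T (Tv); 18:T/A (Tv); 20:C/G (Tv); 22:T/G (Tv); 23:C/T (Ti); 24:C/A (Tv).
Of the 8 differences, 1 transition and 7 transversions, so Ti/Tv = 1/7 = 0.143.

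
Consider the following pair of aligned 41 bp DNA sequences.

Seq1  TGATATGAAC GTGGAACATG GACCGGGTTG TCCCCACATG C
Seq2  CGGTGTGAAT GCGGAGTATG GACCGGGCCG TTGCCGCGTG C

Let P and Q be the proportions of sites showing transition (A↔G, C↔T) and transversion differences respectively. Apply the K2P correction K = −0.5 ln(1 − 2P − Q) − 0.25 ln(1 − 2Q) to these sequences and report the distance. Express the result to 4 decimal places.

0.4830

Mismatches occur at site 1 (T→C, transition), site 3 (A→G, transition), site 5 (A→G, transition), site 10 (C→T, transition), site 12 (T→C, transition), site 16 (A→G, transition), site 17 (C→T, transition), site 28 (T→C, transition), site 29 (T→C, transition), site 32 (C→T, transition), site 33 (C→G, transversion), site 36 (A→G, transition), site 38 (A→G, transition).
Of the 13 differences, 12 transitions and 1 transversion over 41 sites: P = 12/41 = 0.292683, Q = 1/41 = 0.024390.
d = −0.5·ln(0.390244) − 0.25·ln(0.951220) = −0.5·(-0.940983) − 0.25·(-0.050010) = 0.4830.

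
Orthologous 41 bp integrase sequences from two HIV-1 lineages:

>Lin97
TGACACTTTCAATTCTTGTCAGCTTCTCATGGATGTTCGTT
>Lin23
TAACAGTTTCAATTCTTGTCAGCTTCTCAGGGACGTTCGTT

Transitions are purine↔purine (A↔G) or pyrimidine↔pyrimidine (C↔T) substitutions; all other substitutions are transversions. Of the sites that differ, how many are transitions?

2

Differing sites — 2:G/A (Ti); 6:C/G (Tv); 30:T/G (Tv); 34:T/C (Ti).
Of the 4 differences, 2 transitions and 2 transversions, so the answer is 2.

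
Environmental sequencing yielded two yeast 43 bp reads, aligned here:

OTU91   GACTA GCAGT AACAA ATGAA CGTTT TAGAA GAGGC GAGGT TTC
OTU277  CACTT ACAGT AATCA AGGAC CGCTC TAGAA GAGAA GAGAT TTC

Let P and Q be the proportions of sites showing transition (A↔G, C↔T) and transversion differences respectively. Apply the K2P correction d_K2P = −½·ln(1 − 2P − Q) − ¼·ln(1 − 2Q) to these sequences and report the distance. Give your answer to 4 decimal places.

0.3530

Mismatches occur at site 1 (G/C, transversion), site 5 (A/T, transversion), site 6 (G/A, transition), site 13 (C/T, transition), site 14 (A/C, transversion), site 17 (T/G, transversion), site 20 (A/C, transversion), site 23 (T/C, transition), site 25 (T/C, transition), site 34 (G/A, transition), site 35 (C/A, transversion), site 39 (G/A, transition).
Of the 12 differences, 6 transitions and 6 transversions over 43 sites: P = 6/43 = 0.139535, Q = 6/43 = 0.139535.
d = −0.5·ln(0.581395) − 0.25·ln(0.720930) = −0.5·(-0.542325) − 0.25·(-0.327213) = 0.3530.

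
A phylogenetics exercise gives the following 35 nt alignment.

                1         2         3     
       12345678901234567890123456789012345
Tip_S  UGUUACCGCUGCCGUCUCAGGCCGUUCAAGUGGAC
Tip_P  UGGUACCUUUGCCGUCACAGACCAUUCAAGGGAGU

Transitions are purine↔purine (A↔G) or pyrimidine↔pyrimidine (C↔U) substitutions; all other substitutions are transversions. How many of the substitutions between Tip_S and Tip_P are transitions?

Differing sites — 3:U/G (Tv); 8:G/U (Tv); 9:C/U (Ti); 17:U/A (Tv); 21:G/A (Ti); 24:G/A (Ti); 31:U/G (Tv); 33:G/A (Ti); 34:A/G (Ti); 35:C/U (Ti).
Of the 10 differences, 6 transitions and 4 transversions, so the answer is 6.

6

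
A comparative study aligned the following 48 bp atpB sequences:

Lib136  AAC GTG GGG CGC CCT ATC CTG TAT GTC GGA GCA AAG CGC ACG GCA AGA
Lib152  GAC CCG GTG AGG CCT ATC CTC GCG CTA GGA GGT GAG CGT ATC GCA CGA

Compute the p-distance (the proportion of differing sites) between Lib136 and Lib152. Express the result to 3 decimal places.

The sequences differ at positions 1 (A/G), 4 (G/C), 5 (T/C), 8 (G/T), 10 (C/A), 12 (C/G), 21 (G/C), 22 (T/G), 23 (A/C), 24 (T/G), 25 (G/C), 27 (C/A), 32 (C/G), 33 (A/T), 34 (A/G), 39 (C/T), 41 (C/T), 42 (G/C), 46 (A/C).
There are 19 differences over 48 sites, so p = 19/48 = 0.396.

0.396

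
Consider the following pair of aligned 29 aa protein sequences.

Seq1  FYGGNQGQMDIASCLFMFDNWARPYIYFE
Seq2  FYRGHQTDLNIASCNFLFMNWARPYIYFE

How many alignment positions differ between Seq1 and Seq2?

9

Differing sites — 3:G/R; 5:N/H; 7:G/T; 8:Q/D; 9:M/L; 10:D/N; 15:L/N; 17:M/L; 19:D/M.
That gives 9 mismatches out of 29 aligned sites, so the Hamming distance is 9.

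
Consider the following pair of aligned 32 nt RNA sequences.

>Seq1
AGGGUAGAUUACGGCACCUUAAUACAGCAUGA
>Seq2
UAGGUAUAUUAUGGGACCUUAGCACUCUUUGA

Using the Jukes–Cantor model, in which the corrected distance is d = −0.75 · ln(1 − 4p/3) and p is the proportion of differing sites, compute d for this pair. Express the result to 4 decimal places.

Mismatches occur at site 1 (A→U), site 2 (G→A), site 7 (G→U), site 12 (C→U), site 15 (C→G), site 22 (A→G), site 23 (U→C), site 26 (A→U), site 27 (G→C), site 28 (C→U), site 29 (A→U).
p = 11/32 = 0.343750.
d = −0.75 · ln(1 − (4/3)·0.343750) = −0.75 · ln(0.541667) = −0.75 · (-0.613104) = 0.4598.

0.4598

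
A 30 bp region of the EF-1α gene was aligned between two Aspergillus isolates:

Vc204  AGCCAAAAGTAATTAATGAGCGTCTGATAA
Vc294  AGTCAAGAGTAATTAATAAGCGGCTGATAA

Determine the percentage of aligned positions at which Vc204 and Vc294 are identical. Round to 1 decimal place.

The sequences differ at positions 3 (C/T), 7 (A/G), 18 (G/A), 23 (T/G).
26 of the 30 sites match, so the percent identity is 26/30 × 100 = 86.7%.

86.7%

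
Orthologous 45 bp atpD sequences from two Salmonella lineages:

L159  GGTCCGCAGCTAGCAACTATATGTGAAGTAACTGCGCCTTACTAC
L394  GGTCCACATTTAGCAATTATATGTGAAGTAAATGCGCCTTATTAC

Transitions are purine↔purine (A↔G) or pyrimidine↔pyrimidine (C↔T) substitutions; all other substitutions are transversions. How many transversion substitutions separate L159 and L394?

2

Mismatches occur at site 6 (G↔A, transition), site 9 (G↔T, transversion), site 10 (C↔T, transition), site 17 (C↔T, transition), site 32 (C↔A, transversion), site 42 (C↔T, transition).
Of the 6 differences, 4 transitions and 2 transversions, so the answer is 2.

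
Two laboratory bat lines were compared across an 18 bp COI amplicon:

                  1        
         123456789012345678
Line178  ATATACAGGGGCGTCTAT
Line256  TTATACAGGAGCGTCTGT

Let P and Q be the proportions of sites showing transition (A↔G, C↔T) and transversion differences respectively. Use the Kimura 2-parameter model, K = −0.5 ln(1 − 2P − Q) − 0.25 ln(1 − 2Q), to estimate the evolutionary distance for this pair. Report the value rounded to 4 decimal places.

0.1922

The sequences differ at positions 1 (A/T, transversion), 10 (G/A, transition), 17 (A/G, transition).
Of the 3 differences, 2 transitions and 1 transversion over 18 sites: P = 2/18 = 0.111111, Q = 1/18 = 0.055556.
d = −0.5·ln(0.722222) − 0.25·ln(0.888888) = −0.5·(-0.325423) − 0.25·(-0.117784) = 0.1922.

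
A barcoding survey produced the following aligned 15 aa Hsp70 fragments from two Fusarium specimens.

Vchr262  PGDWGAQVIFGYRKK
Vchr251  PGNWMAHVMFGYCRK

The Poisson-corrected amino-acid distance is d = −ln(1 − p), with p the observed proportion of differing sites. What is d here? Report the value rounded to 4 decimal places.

0.5108

The sequences differ at positions 3 (D/N), 5 (G/M), 7 (Q/H), 9 (I/M), 13 (R/C), 14 (K/R).
p = 6/15 = 0.400000.
d = −ln(1 − 0.400000) = −ln(0.600000) = 0.5108.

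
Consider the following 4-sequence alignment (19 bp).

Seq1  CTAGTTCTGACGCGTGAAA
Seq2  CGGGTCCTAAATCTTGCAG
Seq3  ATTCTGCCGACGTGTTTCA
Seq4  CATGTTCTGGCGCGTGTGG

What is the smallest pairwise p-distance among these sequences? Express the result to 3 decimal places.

0.316

Pairwise Hamming distances:
  Seq1 vs Seq2: 9
  Seq1 vs Seq3: 9
  Seq1 vs Seq4: 6
  Seq2 vs Seq3: 15
  Seq2 vs Seq4: 10
  Seq3 vs Seq4: 10
The smallest is 6 mismatches, between Seq1 and Seq4; p = 6/19 = 0.316.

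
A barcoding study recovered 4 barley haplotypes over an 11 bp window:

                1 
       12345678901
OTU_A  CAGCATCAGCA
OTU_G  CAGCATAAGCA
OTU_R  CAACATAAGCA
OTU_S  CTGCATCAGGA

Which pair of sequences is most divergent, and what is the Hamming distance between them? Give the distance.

Pairwise Hamming distances:
  OTU_A vs OTU_G: 1
  OTU_A vs OTU_R: 2
  OTU_A vs OTU_S: 2
  OTU_G vs OTU_R: 1
  OTU_G vs OTU_S: 3
  OTU_R vs OTU_S: 4
The largest is 4, between OTU_R and OTU_S.

4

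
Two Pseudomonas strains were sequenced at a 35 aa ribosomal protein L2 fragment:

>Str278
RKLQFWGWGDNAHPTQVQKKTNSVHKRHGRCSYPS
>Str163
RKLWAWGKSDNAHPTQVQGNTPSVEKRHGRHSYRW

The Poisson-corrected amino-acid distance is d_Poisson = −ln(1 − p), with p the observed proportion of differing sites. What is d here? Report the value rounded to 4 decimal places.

The sequences differ at positions 4 (Q/W), 5 (F/A), 8 (W/K), 9 (G/S), 19 (K/G), 20 (K/N), 22 (N/P), 25 (H/E), 31 (C/H), 34 (P/R), 35 (S/W).
p = 11/35 = 0.314286.
d = −ln(1 − 0.314286) = −ln(0.685714) = 0.3773.

0.3773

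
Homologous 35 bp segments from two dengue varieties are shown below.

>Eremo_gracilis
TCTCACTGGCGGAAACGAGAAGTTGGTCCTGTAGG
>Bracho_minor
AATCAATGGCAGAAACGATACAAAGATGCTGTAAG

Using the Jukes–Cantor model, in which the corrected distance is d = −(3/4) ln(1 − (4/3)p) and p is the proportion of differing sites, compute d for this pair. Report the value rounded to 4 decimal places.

The sequences differ at positions 1 (T/A), 2 (C/A), 6 (C/A), 11 (G/A), 19 (G/T), 21 (A/C), 22 (G/A), 23 (T/A), 24 (T/A), 26 (G/A), 28 (C/G), 34 (G/A).
p = 12/35 = 0.342857.
d = −0.75 · ln(1 − (4/3)·0.342857) = −0.75 · ln(0.542857) = −0.75 · (-0.610909) = 0.4582.

0.4582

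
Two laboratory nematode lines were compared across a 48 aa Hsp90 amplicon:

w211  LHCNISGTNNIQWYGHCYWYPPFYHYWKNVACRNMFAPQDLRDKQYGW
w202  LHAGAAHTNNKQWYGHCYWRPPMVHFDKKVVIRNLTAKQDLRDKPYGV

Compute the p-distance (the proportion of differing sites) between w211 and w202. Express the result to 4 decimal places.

0.3958

Mismatches occur at site 3 (C/A), site 4 (N/G), site 5 (I/A), site 6 (S/A), site 7 (G/H), site 11 (I/K), site 20 (Y/R), site 23 (F/M), site 24 (Y/V), site 26 (Y/F), site 27 (W/D), site 29 (N/K), site 31 (A/V), site 32 (C/I), site 35 (M/L), site 36 (F/T), site 38 (P/K), site 45 (Q/P), site 48 (W/V).
There are 19 differences over 48 sites, so p = 19/48 = 0.3958.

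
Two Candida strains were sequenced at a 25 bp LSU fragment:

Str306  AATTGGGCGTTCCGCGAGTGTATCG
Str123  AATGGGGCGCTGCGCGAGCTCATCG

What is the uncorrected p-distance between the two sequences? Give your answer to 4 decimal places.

The sequences differ at positions 4 (T/G), 10 (T/C), 12 (C/G), 19 (T/C), 20 (G/T), 21 (T/C).
There are 6 differences over 25 sites, so p = 6/25 = 0.2400.

0.2400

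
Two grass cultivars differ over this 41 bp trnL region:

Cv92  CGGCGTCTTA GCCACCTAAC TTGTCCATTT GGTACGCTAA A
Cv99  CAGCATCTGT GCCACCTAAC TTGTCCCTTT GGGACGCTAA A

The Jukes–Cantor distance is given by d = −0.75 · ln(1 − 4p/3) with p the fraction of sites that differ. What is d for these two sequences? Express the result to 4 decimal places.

0.1628

Differing sites — 2:G/A; 5:G/A; 9:T/G; 10:A/T; 27:A/C; 33:T/G.
p = 6/41 = 0.146341.
d = −0.75 · ln(1 − (4/3)·0.146341) = −0.75 · ln(0.804879) = −0.75 · (-0.217063) = 0.1628.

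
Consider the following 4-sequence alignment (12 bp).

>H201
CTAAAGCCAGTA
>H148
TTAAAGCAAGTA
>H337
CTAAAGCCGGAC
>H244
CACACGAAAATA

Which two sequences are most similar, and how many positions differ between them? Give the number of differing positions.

2

Pairwise Hamming distances:
  H201 vs H148: 2
  H201 vs H337: 3
  H201 vs H244: 6
  H148 vs H337: 5
  H148 vs H244: 6
  H337 vs H244: 9
The smallest is 2, between H201 and H148.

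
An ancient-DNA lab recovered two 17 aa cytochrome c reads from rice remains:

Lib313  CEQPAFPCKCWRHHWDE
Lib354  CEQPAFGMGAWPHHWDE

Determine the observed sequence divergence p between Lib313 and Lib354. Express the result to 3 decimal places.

The sequences differ at positions 7 (P/G), 8 (C/M), 9 (K/G), 10 (C/A), 12 (R/P).
There are 5 differences over 17 sites, so p = 5/17 = 0.294.

0.294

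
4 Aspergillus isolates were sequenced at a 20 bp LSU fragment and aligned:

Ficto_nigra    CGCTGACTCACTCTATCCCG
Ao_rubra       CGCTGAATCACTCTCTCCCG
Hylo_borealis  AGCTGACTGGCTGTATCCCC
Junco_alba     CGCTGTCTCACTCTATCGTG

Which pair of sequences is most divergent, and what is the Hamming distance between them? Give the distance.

8

Pairwise Hamming distances:
  Ficto_nigra vs Ao_rubra: 2
  Ficto_nigra vs Hylo_borealis: 5
  Ficto_nigra vs Junco_alba: 3
  Ao_rubra vs Hylo_borealis: 7
  Ao_rubra vs Junco_alba: 5
  Hylo_borealis vs Junco_alba: 8
The largest is 8, between Hylo_borealis and Junco_alba.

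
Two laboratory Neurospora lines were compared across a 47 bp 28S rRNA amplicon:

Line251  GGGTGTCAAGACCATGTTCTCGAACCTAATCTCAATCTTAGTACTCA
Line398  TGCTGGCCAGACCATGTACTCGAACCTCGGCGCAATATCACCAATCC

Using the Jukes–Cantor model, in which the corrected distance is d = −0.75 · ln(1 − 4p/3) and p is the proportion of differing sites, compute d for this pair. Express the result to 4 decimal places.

0.4157

The sequences differ at positions 1 (G/T), 3 (G/C), 6 (T/G), 8 (A/C), 18 (T/A), 28 (A/C), 29 (A/G), 30 (T/G), 32 (T/G), 37 (C/A), 39 (T/C), 41 (G/C), 42 (T/C), 44 (C/A), 47 (A/C).
p = 15/47 = 0.319149.
d = −0.75 · ln(1 − (4/3)·0.319149) = −0.75 · ln(0.574468) = −0.75 · (-0.554311) = 0.4157.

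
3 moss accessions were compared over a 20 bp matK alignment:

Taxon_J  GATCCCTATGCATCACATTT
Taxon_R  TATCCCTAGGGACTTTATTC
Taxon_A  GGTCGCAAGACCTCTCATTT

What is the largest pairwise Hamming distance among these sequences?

Pairwise Hamming distances:
  Taxon_J vs Taxon_R: 8
  Taxon_J vs Taxon_A: 7
  Taxon_R vs Taxon_A: 11
The largest is 11, between Taxon_R and Taxon_A.

11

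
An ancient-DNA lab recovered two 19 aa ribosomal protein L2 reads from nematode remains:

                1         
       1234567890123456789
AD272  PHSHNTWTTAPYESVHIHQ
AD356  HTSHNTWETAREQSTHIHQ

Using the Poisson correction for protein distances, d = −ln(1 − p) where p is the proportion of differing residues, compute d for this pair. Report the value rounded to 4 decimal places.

0.4595

Mismatches occur at site 1 (P/H), site 2 (H/T), site 8 (T/E), site 11 (P/R), site 12 (Y/E), site 13 (E/Q), site 15 (V/T).
p = 7/19 = 0.368421.
d = −ln(1 − 0.368421) = −ln(0.631579) = 0.4595.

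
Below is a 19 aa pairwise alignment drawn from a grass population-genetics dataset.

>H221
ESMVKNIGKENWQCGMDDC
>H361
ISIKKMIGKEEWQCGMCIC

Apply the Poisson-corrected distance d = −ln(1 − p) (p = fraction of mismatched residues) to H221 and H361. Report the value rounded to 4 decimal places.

0.4595

The sequences differ at positions 1 (E/I), 3 (M/I), 4 (V/K), 6 (N/M), 11 (N/E), 17 (D/C), 18 (D/I).
p = 7/19 = 0.368421.
d = −ln(1 − 0.368421) = −ln(0.631579) = 0.4595.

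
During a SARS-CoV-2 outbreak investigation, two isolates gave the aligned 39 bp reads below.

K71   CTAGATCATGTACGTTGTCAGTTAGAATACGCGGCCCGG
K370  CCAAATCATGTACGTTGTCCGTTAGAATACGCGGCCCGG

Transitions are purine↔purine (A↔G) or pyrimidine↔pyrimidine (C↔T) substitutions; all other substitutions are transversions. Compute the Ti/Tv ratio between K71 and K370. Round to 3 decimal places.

Differing sites — 2:T/C (Ti); 4:G/A (Ti); 20:A/C (Tv).
Of the 3 differences, 2 transitions and 1 transversion, so Ti/Tv = 2/1 = 2.000.

2.000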